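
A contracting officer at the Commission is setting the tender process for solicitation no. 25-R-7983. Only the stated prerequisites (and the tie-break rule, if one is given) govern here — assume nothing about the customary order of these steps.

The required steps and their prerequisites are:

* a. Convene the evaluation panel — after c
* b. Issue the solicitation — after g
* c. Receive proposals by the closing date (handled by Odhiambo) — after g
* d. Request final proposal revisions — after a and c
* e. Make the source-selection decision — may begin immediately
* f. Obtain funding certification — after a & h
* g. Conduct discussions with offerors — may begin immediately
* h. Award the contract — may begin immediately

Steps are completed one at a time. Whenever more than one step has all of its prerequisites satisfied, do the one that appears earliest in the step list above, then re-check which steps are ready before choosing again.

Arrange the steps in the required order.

e g b c a d h f

e, g and h have no prerequisites; e is listed earlier, so e is first.
Now g and h have their prerequisites met. g is listed earlier, so g next.
b and c now also ready, so the ready set is {b, c, h}; b is listed earlier → b.
Now c and h have their prerequisites met. c is listed earlier, so c next.
a now also ready, so the ready set is {a, h}; a is listed earlier → a.
Now d and h have their prerequisites met. d is listed earlier, so d next.
h is the only step now ready → h.
f needed a and h, now all done → f.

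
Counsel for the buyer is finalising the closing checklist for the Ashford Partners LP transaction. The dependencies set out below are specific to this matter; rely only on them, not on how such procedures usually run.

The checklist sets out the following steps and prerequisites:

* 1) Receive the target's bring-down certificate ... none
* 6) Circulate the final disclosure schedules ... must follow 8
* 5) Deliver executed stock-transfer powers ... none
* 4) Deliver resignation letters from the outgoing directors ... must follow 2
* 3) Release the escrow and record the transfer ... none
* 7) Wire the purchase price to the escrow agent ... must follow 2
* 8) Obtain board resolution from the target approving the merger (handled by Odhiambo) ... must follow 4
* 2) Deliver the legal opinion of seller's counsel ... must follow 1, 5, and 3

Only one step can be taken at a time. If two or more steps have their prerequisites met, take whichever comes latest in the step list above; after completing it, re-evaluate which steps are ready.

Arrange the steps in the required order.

3, 5, 1, 2, 7, 4, 8, 6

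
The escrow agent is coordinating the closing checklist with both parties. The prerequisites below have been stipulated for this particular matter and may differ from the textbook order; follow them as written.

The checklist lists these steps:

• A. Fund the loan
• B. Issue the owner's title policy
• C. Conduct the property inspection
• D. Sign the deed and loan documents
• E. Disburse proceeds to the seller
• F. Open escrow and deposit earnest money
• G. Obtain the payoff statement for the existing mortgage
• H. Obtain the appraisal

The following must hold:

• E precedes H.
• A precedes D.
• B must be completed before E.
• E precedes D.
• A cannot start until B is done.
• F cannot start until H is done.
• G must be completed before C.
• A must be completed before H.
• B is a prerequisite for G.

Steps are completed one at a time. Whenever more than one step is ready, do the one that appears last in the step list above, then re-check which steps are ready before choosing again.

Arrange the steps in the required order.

B G E C A H F D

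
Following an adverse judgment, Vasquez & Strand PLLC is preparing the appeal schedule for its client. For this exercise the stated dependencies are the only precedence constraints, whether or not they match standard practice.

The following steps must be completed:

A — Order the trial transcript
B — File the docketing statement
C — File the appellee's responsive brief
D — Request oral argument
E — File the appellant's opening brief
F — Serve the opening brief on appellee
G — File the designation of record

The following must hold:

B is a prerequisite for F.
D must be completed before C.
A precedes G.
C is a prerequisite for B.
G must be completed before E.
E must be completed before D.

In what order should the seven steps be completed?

A, G, E, D, C, B, F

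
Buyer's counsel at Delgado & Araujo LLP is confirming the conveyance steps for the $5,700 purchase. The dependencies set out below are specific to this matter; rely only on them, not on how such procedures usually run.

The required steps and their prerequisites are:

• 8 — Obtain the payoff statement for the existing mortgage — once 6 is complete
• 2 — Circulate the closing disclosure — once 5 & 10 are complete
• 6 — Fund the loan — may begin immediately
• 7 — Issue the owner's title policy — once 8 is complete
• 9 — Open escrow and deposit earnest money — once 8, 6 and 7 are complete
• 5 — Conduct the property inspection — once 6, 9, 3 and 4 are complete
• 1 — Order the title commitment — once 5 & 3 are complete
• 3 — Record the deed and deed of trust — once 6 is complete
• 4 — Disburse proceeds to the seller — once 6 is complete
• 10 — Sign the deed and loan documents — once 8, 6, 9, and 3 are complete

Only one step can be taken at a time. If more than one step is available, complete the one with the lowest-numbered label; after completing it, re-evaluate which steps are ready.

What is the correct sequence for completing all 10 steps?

6 3 4 8 7 9 5 1 10 2

6 has no prerequisites → 6 first.
Now 3, 4 and 8 have their prerequisites met. 3 has the earlier label, so 3 next.
Ready: 4 and 8. 4 has the earlier label → 4.
8 needed 6, now all done → 8.
Next only 7 has its prerequisites met → 7.
9 needed 6, 7 and 8, now all done → 9.
Now 5 and 10 have their prerequisites met. 5 has the earlier label, so 5 next.
Now 1 and 10 have their prerequisites met. 1 has the earlier label, so 1 next.
That leaves 10 as the only ready step → 10.
That leaves 2 as the only ready step → 2.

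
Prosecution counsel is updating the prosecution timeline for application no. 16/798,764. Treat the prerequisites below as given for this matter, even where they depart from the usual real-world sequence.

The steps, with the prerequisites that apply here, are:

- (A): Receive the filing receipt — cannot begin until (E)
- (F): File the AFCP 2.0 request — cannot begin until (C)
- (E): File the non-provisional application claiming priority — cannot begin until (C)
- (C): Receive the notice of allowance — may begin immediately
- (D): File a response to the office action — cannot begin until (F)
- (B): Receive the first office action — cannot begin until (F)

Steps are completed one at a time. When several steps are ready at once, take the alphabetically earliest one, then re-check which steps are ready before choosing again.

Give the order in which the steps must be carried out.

(C), (E), (A), (F), (B), (D)

Only (C) has no prerequisites, so it is first.
(E) and (F) are both available; (E) has the earlier label → (E).
Ready: (A) and (F). (A) has the earlier label → (A).
(F) needed (C), now all done → (F).
Ready: (B) and (D). (B) has the earlier label → (B).
That leaves (D) as the only ready step → (D).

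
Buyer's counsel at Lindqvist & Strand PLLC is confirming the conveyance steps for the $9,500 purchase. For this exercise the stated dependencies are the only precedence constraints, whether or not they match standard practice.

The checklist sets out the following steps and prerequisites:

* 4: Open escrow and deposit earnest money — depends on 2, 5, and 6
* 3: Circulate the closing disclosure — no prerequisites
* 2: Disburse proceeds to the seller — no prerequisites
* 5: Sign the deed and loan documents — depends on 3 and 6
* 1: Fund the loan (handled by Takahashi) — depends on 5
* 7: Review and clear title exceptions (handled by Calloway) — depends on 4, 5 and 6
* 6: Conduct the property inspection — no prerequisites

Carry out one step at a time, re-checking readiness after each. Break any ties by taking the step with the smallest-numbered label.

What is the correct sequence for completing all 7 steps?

2, 3, 6, 5, 1, 4, 7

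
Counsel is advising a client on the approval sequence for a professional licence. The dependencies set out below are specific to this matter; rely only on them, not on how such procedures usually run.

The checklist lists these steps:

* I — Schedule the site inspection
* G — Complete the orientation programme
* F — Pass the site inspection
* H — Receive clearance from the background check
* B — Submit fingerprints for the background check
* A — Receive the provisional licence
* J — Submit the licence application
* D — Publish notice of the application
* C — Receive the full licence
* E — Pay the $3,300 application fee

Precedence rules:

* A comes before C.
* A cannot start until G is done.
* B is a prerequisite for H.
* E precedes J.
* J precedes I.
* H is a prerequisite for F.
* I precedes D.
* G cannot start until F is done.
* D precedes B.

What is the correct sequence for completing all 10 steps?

Only E has no prerequisites, so it is first.
That leaves J as the only ready step → J.
I needed J, now all done → I.
D needed I, now all done → D.
B needed D, now all done → B.
Next only H has its prerequisites met → H.
F needed H, now all done → F.
G needed F, now all done → G.
Next only A has its prerequisites met → A.
C needed A, now all done → C.

E, J, I, D, B, H, F, G, A, C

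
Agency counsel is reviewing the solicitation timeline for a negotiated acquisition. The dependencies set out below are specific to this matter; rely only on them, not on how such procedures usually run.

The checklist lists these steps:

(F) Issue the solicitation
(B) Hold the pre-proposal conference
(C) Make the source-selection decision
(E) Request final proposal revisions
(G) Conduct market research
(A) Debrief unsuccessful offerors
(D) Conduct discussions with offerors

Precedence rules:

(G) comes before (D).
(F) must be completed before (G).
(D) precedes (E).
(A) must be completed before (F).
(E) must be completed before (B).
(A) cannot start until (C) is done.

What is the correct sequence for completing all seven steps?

(C), (A), (F), (G), (D), (E), (B)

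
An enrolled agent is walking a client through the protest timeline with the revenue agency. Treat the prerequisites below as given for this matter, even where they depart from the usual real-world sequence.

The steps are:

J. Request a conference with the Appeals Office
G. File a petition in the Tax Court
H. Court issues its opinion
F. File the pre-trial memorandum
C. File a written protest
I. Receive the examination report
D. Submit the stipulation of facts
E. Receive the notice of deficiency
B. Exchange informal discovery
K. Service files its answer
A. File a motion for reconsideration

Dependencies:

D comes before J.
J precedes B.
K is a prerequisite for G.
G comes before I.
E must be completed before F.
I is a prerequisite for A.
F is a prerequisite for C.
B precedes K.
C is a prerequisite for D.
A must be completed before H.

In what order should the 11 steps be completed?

E, F, C, D, J, B, K, G, I, A, H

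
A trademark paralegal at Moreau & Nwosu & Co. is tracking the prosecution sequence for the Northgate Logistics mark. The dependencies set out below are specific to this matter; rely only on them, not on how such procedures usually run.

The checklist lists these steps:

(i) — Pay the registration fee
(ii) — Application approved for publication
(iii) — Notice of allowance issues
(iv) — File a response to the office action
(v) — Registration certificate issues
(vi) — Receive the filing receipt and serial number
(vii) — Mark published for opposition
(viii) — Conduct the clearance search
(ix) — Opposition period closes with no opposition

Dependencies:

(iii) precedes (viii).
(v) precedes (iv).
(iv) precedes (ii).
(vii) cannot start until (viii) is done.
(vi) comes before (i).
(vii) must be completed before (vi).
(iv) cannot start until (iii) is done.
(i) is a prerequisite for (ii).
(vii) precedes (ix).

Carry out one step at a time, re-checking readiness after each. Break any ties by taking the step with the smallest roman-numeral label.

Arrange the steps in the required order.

(iii) → (v) → (iv) → (viii) → (vii) → (vi) → (i) → (ii) → (ix)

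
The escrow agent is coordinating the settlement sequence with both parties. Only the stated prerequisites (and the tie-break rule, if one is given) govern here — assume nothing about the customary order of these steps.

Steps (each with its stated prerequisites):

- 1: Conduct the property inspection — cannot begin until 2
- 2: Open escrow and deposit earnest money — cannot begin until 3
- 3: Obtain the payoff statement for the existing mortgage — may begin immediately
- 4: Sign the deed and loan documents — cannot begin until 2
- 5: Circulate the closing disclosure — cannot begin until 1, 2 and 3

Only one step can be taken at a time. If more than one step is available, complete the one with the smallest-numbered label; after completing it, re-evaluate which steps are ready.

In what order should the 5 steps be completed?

3, 2, 1, 4, 5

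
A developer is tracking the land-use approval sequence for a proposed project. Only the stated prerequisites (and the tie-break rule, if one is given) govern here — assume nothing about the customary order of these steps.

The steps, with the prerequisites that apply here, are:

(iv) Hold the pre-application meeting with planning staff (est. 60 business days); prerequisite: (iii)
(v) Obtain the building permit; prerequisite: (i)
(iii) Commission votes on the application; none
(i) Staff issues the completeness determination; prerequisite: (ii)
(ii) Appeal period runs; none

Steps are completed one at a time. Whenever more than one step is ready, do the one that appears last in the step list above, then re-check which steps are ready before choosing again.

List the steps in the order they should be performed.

(ii), (i), (iii), (v), (iv)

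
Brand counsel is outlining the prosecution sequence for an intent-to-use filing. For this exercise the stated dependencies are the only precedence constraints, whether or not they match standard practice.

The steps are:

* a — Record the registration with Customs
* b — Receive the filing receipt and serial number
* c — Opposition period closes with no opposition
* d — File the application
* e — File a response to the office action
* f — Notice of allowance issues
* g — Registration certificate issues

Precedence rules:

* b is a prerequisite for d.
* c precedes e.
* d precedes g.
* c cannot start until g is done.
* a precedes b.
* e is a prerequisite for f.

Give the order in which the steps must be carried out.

a, b, d, g, c, e, f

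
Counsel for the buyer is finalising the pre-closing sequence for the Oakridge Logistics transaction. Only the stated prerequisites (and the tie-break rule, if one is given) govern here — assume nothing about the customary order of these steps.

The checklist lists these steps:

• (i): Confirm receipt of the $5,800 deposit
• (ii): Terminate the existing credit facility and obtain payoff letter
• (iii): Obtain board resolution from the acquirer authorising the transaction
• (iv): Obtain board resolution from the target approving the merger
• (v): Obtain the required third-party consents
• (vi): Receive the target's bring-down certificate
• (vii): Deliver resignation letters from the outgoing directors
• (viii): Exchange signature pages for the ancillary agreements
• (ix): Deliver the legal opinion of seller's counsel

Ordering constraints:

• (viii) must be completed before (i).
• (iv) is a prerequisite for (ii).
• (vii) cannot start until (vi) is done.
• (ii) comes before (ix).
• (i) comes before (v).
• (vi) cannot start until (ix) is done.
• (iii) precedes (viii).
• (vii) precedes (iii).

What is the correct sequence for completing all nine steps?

(iv) is the only step with nothing outstanding, so it goes first.
(ii) is the only step now ready → (ii).
(ix) needed (ii), now all done → (ix).
(vi) is the only step now ready → (vi).
Next only (vii) has its prerequisites met → (vii).
(iii) needed (vii), now all done → (iii).
That leaves (viii) as the only ready step → (viii).
(i) needed (viii), now all done → (i).
(v) needed (i), now all done → (v).

(iv) (ii) (ix) (vi) (vii) (iii) (viii) (i) (v)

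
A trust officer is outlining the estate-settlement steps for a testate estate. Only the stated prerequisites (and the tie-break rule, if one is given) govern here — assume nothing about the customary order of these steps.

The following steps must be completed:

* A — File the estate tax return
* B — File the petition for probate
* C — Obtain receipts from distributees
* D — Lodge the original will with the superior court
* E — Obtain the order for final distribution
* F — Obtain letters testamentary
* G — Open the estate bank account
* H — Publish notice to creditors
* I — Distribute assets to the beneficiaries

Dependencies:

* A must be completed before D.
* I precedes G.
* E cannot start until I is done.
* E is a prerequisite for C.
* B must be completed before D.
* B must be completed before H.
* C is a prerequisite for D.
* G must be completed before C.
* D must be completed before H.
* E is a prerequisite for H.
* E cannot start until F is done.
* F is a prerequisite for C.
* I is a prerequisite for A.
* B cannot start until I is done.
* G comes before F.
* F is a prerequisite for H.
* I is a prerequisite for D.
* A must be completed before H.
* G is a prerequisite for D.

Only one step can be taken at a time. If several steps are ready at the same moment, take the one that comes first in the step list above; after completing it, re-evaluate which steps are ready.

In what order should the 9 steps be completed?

I → A → B → G → F → E → C → D → H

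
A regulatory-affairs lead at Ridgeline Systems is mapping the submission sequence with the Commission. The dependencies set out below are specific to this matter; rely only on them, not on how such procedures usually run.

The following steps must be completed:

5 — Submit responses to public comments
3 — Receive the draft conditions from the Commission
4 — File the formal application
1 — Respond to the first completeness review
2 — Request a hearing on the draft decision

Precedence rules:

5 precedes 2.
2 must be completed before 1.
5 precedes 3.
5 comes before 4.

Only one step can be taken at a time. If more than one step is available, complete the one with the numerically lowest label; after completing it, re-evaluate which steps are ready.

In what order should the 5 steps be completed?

5 2 1 3 4

5 has no prerequisites → 5 first.
Ready: 2, 3 and 4. 2 has the earlier label → 2.
1, 3 and 4 are all available; 1 has the earlier label → 1.
3 and 4 are both available; 3 has the earlier label → 3.
4 needed 5, now all done → 4.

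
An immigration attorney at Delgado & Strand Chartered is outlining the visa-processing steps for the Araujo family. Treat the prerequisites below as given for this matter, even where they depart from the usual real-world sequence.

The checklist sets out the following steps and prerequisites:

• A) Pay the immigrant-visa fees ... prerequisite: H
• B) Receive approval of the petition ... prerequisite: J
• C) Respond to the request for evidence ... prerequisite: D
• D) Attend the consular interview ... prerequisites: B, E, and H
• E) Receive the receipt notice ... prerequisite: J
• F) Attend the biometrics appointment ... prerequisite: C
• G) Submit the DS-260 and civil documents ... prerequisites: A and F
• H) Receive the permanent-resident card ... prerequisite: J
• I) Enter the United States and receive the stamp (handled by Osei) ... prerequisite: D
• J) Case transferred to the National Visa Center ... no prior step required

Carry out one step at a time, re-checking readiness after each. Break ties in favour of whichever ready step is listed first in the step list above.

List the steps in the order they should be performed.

J → B → E → H → A → D → C → F → G → I

J has no prerequisites → J first.
B, E and H are all available; B is listed earlier → B.
Ready: E and H. E is listed earlier → E.
H needed J, now all done → H.
Now A and D have their prerequisites met. A is listed earlier, so A next.
That leaves D as the only ready step → D.
Now C and I have their prerequisites met. C is listed earlier, so C next.
Ready: F and I. F is listed earlier → F.
G now also ready, so the ready set is {G, I}; G is listed earlier → G.
I needed D, now all done → I.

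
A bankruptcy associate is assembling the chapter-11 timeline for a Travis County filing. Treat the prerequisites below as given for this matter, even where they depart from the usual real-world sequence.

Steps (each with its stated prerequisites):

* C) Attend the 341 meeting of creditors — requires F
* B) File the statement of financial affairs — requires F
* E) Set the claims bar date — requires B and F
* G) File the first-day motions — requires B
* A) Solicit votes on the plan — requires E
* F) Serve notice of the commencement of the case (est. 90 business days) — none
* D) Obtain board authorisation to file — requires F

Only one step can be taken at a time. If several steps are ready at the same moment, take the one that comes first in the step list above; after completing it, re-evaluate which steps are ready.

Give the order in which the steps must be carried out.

F, C, B, E, G, A, D

F has no prerequisites → F first.
Ready: C, B and D. C is listed earlier → C.
Ready: B and D. B is listed earlier → B.
Ready: E, G and D. E is listed earlier → E.
Now G, A and D have their prerequisites met. G is listed earlier, so G next.
Now A and D have their prerequisites met. A is listed earlier, so A next.
Next only D has its prerequisites met → D.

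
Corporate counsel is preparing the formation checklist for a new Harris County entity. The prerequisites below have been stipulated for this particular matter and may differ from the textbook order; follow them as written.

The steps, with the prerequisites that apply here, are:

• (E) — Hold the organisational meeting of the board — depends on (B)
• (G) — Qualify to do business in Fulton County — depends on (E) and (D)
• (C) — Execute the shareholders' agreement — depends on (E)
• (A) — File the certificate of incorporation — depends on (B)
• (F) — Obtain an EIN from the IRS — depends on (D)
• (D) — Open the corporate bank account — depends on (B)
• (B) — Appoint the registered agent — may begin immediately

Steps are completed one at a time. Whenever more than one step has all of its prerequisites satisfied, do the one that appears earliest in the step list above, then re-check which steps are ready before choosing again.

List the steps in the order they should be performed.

(B) has no prerequisites → (B) first.
Ready: (E), (A) and (D). (E) is listed earlier → (E).
Now (C), (A) and (D) have their prerequisites met. (C) is listed earlier, so (C) next.
Ready: (A) and (D). (A) is listed earlier → (A).
Next only (D) has its prerequisites met → (D).
(G) and (F) are both available; (G) is listed earlier → (G).
Next only (F) has its prerequisites met → (F).

(B) (E) (C) (A) (D) (G) (F)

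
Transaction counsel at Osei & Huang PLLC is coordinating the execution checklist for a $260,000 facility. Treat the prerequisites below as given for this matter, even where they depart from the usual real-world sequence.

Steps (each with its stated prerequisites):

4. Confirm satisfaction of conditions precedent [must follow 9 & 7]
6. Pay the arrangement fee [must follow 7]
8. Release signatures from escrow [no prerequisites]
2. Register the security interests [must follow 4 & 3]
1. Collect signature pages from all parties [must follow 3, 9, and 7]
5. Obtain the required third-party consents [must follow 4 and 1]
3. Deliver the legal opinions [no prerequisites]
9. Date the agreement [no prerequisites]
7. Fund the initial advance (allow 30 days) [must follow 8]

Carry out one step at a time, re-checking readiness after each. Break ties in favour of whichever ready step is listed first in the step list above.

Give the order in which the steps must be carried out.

8 → 3 → 9 → 7 → 4 → 6 → 2 → 1 → 5

8, 3 and 9 have no prerequisites; 8 is listed earlier, so 8 is first.
7 now also ready, so the ready set is {3, 9, 7}; 3 is listed earlier → 3.
9 and 7 are both available; 9 is listed earlier → 9.
That leaves 7 as the only ready step → 7.
4, 6 and 1 are all available; 4 is listed earlier → 4.
Now 6, 2 and 1 have their prerequisites met. 6 is listed earlier, so 6 next.
2 and 1 are both available; 2 is listed earlier → 2.
1 needed 3, 9 and 7, now all done → 1.
5 is the only step now ready → 5.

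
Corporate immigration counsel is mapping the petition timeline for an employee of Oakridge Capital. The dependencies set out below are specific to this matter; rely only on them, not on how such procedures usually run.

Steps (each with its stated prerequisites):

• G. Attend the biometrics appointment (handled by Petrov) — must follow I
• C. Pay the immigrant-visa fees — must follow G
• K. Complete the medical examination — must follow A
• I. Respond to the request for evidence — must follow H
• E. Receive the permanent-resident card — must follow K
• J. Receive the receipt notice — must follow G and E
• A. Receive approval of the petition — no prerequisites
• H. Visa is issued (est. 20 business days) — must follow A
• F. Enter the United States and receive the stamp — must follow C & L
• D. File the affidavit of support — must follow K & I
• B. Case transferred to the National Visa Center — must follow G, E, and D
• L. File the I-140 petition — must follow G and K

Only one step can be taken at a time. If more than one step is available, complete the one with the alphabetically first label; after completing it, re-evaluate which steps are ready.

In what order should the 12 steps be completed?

A is the only step with nothing outstanding, so it goes first.
H and K are both available; H has the earlier label → H.
I and K are both available; I has the earlier label → I.
Now G and K have their prerequisites met. G has the earlier label, so G next.
C and K are both available; C has the earlier label → C.
That leaves K as the only ready step → K.
Ready: D, E and L. D has the earlier label → D.
E and L are both available; E has the earlier label → E.
B, J and L are all available; B has the earlier label → B.
Now J and L have their prerequisites met. J has the earlier label, so J next.
L needed G and K, now all done → L.
F needed C and L, now all done → F.

A H I G C K D E B J L F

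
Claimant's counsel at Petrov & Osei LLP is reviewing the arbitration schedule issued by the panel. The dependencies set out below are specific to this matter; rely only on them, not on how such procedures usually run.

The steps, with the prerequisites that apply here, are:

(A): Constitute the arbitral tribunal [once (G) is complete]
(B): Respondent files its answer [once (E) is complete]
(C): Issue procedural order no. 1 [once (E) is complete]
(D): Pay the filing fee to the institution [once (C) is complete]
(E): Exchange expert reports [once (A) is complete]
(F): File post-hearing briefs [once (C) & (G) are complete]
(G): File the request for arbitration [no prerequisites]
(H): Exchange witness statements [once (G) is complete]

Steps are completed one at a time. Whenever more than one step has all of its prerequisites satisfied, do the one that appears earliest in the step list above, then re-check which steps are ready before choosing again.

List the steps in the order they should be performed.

(G) is the only step with nothing outstanding, so it goes first.
Ready: (A) and (H). (A) is listed earlier → (A).
(E) now also ready, so the ready set is {(E), (H)}; (E) is listed earlier → (E).
Now (B), (C) and (H) have their prerequisites met. (B) is listed earlier, so (B) next.
(C) and (H) are both available; (C) is listed earlier → (C).
(D), (F) and (H) are all available; (D) is listed earlier → (D).
Now (F) and (H) have their prerequisites met. (F) is listed earlier, so (F) next.
(H) needed (G), now all done → (H).

(G) (A) (E) (B) (C) (D) (F) (H)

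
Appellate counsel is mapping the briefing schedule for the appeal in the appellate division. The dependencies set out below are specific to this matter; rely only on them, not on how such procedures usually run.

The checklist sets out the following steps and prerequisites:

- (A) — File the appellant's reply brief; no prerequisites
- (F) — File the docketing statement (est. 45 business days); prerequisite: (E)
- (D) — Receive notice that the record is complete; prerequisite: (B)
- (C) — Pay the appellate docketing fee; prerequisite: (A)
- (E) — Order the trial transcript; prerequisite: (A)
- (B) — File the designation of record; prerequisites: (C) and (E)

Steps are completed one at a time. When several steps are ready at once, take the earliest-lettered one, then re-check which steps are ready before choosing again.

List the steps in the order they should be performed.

Only (A) has no prerequisites, so it is first.
(C) and (E) are both available; (C) has the earlier label → (C).
That leaves (E) as the only ready step → (E).
Ready: (B) and (F). (B) has the earlier label → (B).
(D) now also ready, so the ready set is {(D), (F)}; (D) has the earlier label → (D).
(F) needed (E), now all done → (F).

(A), (C), (E), (B), (D), (F)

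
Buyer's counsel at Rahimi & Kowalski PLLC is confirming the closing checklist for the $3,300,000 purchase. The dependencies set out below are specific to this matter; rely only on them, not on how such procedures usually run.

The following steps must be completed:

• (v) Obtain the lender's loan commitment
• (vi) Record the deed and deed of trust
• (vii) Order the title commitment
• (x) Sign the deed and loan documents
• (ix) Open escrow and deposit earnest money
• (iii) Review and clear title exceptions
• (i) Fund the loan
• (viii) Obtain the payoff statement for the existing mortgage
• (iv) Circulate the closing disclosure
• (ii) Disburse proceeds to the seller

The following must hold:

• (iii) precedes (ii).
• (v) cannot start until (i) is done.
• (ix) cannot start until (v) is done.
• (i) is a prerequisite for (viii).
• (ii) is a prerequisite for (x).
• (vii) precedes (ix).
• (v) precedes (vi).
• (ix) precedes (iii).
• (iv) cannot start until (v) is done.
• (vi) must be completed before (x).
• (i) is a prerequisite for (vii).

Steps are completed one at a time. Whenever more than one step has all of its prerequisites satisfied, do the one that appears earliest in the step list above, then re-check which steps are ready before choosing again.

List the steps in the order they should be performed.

(i), (v), (vi), (vii), (ix), (iii), (viii), (iv), (ii), (x)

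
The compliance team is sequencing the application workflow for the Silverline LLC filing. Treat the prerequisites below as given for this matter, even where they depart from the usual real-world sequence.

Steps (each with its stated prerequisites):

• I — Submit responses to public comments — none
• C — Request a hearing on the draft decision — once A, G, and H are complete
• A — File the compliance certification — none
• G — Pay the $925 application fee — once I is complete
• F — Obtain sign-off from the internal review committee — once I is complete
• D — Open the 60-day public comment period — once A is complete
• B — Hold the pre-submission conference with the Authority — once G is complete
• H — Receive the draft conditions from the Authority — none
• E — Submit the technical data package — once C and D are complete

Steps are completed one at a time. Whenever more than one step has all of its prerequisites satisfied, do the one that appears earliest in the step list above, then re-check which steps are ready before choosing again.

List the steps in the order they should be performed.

I → A → G → F → D → B → H → C → E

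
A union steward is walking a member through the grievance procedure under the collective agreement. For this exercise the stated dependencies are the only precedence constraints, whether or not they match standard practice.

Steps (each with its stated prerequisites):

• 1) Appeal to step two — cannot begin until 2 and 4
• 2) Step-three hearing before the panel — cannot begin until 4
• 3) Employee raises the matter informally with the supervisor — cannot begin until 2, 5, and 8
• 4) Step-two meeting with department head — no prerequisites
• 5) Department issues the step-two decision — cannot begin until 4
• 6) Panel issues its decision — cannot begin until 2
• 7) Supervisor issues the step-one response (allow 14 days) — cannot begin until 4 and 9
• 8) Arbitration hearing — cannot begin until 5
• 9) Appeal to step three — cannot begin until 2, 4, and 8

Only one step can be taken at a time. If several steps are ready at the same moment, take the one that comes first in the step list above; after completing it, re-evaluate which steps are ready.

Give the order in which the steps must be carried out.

4, 2, 1, 5, 6, 8, 3, 9, 7

4 has no prerequisites → 4 first.
2 and 5 are both available; 2 is listed earlier → 2.
Ready: 1, 5 and 6. 1 is listed earlier → 1.
Ready: 5 and 6. 5 is listed earlier → 5.
Now 6 and 8 have their prerequisites met. 6 is listed earlier, so 6 next.
That leaves 8 as the only ready step → 8.
Now 3 and 9 have their prerequisites met. 3 is listed earlier, so 3 next.
9 needed 2, 4 and 8, now all done → 9.
7 needed 4 and 9, now all done → 7.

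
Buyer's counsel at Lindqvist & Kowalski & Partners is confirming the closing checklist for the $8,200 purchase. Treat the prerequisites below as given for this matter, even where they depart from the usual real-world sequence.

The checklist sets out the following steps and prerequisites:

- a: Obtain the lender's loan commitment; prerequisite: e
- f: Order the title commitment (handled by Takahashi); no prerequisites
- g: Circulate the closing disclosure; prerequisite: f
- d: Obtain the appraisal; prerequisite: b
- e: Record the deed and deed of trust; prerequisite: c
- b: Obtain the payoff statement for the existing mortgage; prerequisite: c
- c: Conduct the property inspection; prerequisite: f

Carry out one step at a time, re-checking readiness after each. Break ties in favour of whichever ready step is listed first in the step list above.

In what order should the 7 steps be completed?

f g c e a b d

Only f has no prerequisites, so it is first.
Now g and c have their prerequisites met. g is listed earlier, so g next.
c is the only step now ready → c.
Now e and b have their prerequisites met. e is listed earlier, so e next.
Now a and b have their prerequisites met. a is listed earlier, so a next.
b is the only step now ready → b.
d is the only step now ready → d.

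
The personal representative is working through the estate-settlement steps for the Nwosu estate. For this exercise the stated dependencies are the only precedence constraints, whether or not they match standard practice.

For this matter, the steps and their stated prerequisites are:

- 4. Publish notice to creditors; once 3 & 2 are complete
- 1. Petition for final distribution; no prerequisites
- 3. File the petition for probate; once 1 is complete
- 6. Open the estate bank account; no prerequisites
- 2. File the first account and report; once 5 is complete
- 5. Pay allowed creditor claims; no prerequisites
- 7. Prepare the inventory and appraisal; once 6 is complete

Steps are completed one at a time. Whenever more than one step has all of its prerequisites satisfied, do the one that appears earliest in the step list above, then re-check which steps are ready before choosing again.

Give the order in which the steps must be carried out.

1, 6 and 5 have no prerequisites; 1 is listed earlier, so 1 is first.
3 now also ready, so the ready set is {3, 6, 5}; 3 is listed earlier → 3.
6 and 5 are both available; 6 is listed earlier → 6.
Ready: 5 and 7. 5 is listed earlier → 5.
Ready: 2 and 7. 2 is listed earlier → 2.
4 now also ready, so the ready set is {4, 7}; 4 is listed earlier → 4.
7 needed 6, now all done → 7.

1 → 3 → 6 → 5 → 2 → 4 → 7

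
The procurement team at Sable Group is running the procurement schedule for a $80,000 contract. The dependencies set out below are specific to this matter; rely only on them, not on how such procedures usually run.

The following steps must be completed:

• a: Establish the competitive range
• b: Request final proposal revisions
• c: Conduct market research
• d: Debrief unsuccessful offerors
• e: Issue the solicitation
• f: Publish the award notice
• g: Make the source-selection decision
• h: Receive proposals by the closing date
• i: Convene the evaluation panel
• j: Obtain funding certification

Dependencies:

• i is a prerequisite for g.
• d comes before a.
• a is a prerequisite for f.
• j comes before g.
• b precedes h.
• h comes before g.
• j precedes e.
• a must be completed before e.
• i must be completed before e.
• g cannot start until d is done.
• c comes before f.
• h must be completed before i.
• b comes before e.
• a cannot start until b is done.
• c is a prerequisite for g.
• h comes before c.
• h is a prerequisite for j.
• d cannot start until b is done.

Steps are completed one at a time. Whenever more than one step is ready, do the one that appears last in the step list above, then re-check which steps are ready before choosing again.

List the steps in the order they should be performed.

b is the only step with nothing outstanding, so it goes first.
h and d are both available; h is listed later → h.
j, i and c now also ready, so the ready set is {j, i, d, c}; j is listed later → j.
i, d and c are all available; i is listed later → i.
Ready: d and c. d is listed later → d.
Ready: c and a. c is listed later → c.
g and a are both available; g is listed later → g.
a needed d and b, now all done → a.
Now f and e have their prerequisites met. f is listed later, so f next.
Next only e has its prerequisites met → e.

b → h → j → i → d → c → g → a → f → e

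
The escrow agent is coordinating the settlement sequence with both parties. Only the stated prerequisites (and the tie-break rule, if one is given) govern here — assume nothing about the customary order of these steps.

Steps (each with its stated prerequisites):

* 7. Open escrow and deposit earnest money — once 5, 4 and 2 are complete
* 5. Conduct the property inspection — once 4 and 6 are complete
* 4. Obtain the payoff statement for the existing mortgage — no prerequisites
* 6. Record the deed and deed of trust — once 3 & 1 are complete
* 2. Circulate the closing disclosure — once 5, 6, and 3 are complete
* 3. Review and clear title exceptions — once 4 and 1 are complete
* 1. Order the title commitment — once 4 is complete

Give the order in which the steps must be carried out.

4, 1, 3, 6, 5, 2, 7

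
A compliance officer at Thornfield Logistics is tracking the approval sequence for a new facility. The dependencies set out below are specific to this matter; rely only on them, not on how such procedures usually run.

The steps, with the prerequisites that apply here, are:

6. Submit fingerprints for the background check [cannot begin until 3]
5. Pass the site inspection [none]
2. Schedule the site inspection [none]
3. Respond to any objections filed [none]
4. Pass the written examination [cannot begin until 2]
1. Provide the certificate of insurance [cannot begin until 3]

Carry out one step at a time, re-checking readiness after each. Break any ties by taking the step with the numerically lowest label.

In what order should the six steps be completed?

2 3 1 4 5 6

Nothing is required for 2, 3 and 5. 2 has the earlier label → 2 first.
Ready: 3, 4 and 5. 3 has the earlier label → 3.
Now 1, 4, 5 and 6 have their prerequisites met. 1 has the earlier label, so 1 next.
Ready: 4, 5 and 6. 4 has the earlier label → 4.
Now 5 and 6 have their prerequisites met. 5 has the earlier label, so 5 next.
Next only 6 has its prerequisites met → 6.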